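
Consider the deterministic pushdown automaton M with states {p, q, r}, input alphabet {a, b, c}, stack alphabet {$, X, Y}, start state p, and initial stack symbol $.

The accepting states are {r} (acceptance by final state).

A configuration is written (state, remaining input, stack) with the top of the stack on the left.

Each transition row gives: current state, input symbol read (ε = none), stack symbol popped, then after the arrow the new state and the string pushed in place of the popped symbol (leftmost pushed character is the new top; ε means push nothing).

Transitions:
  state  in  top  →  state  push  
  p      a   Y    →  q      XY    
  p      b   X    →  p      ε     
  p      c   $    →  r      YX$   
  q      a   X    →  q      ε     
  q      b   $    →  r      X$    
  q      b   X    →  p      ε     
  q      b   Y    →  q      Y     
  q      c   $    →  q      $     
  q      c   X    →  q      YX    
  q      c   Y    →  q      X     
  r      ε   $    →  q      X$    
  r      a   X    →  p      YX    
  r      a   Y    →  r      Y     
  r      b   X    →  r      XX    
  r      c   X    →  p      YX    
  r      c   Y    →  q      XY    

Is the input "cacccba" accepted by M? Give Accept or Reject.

Reject

(p, cacccba, $)
  read c, top $: go to r, push YX$ → (r, acccba, YX$)
  read a, top Y: go to r, push Y → (r, cccba, YX$)
  read c, top Y: go to q, push XY → (q, ccba, XYX$)
  read c, top X: go to q, push YX → (q, cba, YXYX$)
  read c, top Y: go to q, push X → (q, ba, XXYX$)
  read b, top X: go to p, push ε → (p, a, XYX$)
No transition applies at (p, a, XYX$); input not fully consumed.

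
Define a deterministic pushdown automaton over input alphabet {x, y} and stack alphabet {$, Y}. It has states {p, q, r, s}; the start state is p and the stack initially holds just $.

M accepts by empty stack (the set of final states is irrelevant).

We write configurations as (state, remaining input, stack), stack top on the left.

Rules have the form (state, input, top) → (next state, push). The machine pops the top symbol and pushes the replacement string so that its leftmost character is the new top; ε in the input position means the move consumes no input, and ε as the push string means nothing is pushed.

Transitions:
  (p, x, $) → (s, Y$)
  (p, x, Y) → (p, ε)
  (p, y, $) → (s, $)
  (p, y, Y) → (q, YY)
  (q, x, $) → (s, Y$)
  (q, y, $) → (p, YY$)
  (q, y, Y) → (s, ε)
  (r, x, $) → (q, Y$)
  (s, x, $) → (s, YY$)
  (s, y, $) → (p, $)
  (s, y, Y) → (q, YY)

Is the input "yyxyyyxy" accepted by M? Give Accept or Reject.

Reject

(p, yyxyyyxy, $)
  read y, top $: go to s, push $ → (s, yxyyyxy, $)
  read y, top $: go to p, push $ → (p, xyyyxy, $)
  read x, top $: go to s, push Y$ → (s, yyyxy, Y$)
  read y, top Y: go to q, push YY → (q, yyxy, YY$)
  read y, top Y: go to s, push ε → (s, yxy, Y$)
  read y, top Y: go to q, push YY → (q, xy, YY$)
No transition applies at (q, xy, YY$); input not fully consumed.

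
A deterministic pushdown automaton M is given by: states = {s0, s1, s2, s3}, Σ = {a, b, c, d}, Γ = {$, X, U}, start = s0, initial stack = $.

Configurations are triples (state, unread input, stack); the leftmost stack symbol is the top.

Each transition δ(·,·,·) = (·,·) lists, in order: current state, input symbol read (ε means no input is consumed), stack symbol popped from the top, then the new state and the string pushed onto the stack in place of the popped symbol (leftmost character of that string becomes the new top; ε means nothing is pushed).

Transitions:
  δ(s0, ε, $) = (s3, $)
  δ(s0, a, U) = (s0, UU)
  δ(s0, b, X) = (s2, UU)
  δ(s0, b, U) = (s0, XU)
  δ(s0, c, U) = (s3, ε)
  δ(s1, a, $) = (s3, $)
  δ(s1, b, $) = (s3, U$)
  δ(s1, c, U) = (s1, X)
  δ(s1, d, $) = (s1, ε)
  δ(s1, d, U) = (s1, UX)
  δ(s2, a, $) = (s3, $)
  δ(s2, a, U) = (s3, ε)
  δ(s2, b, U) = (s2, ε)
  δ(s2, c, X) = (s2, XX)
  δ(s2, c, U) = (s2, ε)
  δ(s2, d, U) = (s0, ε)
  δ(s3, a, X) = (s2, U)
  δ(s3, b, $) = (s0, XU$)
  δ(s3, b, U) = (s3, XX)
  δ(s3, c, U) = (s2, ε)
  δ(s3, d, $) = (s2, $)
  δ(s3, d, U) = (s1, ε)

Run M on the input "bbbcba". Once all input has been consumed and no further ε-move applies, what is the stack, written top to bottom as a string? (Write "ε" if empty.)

$

(s0, bbbcba, $)
  ε-move, top $: go to s3, push $ → (s3, bbbcba, $)
  read b, top $: go to s0, push XU$ → (s0, bbcba, XU$)
  read b, top X: go to s2, push UU → (s2, bcba, UUU$)
  read b, top U: go to s2, push ε → (s2, cba, UU$)
  read c, top U: go to s2, push ε → (s2, ba, U$)
  read b, top U: go to s2, push ε → (s2, a, $)
  read a, top $: go to s3, push $ → (s3, ε, $)
All input consumed in state s3 with stack $.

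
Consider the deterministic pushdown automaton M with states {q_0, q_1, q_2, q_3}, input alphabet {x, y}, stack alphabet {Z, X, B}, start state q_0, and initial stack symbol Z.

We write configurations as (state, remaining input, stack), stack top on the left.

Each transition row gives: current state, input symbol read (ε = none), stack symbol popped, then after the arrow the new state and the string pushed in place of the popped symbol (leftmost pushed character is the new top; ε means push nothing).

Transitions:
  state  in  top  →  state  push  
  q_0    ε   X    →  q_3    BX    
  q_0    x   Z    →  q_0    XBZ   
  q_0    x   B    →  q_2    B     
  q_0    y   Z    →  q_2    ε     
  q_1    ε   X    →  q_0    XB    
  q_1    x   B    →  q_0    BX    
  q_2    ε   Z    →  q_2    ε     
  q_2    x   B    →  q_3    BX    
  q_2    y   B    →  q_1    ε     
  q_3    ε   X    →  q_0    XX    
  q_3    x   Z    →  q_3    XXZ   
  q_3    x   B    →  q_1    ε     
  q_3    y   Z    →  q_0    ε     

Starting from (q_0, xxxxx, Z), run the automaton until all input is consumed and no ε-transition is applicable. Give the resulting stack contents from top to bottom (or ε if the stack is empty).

(q_0, xxxxx, Z) ⊢ (q_0, xxxx, XBZ) ⊢ (q_3, xxxx, BXBZ) ⊢ (q_1, xxx, XBZ) ⊢ (q_0, xxx, XBBZ) ⊢ (q_3, xxx, BXBBZ) ⊢ (q_1, xx, XBBZ) ⊢ (q_0, xx, XBBBZ) ⊢ (q_3, xx, BXBBBZ) ⊢ (q_1, x, XBBBZ) ⊢ (q_0, x, XBBBBZ) ⊢ (q_3, x, BXBBBBZ) ⊢ (q_1, ε, XBBBBZ) ⊢ (q_0, ε, XBBBBBZ) ⊢ (q_3, ε, BXBBBBBZ)
All input consumed in state q_3 with stack BXBBBBBZ.

BXBBBBBZ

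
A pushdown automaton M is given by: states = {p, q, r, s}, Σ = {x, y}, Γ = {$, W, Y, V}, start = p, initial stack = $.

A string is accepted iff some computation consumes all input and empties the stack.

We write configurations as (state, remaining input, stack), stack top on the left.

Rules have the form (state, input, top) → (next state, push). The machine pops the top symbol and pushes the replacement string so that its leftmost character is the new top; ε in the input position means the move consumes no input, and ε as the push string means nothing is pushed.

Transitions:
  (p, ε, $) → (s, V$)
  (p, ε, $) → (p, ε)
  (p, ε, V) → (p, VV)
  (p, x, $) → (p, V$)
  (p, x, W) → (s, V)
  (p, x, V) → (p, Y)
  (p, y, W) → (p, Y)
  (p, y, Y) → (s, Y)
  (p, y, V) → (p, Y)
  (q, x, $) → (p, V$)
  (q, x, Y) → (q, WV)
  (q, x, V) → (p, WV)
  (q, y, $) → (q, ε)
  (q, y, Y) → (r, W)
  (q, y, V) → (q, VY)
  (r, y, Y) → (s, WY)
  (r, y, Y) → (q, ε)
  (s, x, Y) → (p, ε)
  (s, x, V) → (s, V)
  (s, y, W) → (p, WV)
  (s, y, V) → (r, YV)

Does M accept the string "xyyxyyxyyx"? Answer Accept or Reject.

Accept

One accepting computation: (p, xyyxyyxyyx, $) ⊢ (s, xyyxyyxyyx, V$) ⊢ (s, yyxyyxyyx, V$) ⊢ (r, yxyyxyyx, YV$) ⊢ (q, xyyxyyx, V$) ⊢ (p, yyxyyx, WV$) ⊢ (p, yxyyx, YV$) ⊢ (s, xyyx, YV$) ⊢ (p, yyx, V$) ⊢ (p, yx, Y$) ⊢ (s, x, Y$) ⊢ (p, ε, $) ⊢ (p, ε, ε)
All input consumed and the stack is empty.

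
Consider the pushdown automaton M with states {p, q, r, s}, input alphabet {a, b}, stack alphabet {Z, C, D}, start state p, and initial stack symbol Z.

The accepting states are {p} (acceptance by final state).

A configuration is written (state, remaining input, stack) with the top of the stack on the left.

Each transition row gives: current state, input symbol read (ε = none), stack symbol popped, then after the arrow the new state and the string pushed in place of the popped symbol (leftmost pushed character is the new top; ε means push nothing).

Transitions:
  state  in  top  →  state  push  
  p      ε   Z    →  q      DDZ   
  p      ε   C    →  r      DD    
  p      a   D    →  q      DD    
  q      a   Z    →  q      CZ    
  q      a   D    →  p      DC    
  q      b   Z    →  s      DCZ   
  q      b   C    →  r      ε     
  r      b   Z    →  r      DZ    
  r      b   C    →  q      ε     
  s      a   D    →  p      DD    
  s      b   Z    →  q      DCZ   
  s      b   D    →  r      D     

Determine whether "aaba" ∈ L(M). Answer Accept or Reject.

Reject

No computation consumes all input and reaches a final state.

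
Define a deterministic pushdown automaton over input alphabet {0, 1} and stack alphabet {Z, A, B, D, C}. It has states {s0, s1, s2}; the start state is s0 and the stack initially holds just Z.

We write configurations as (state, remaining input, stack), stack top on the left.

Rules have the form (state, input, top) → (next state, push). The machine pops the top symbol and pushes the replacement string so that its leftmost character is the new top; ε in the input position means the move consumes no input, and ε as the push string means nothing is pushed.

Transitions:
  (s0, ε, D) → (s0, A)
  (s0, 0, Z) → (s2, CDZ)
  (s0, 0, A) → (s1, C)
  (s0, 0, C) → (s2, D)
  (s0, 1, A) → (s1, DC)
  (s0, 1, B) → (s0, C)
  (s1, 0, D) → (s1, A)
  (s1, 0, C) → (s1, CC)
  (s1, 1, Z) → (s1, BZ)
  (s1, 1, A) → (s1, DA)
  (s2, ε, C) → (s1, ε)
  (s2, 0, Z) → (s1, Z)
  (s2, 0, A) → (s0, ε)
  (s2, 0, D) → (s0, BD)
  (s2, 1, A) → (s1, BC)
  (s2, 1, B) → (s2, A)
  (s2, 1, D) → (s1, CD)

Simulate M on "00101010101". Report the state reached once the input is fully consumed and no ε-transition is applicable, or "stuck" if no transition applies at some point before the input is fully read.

(s0, 00101010101, Z) ⊢ (s2, 0101010101, CDZ) ⊢ (s1, 0101010101, DZ) ⊢ (s1, 101010101, AZ) ⊢ (s1, 01010101, DAZ) ⊢ (s1, 1010101, AAZ) ⊢ (s1, 010101, DAAZ) ⊢ (s1, 10101, AAAZ) ⊢ (s1, 0101, DAAAZ) ⊢ (s1, 101, AAAAZ) ⊢ (s1, 01, DAAAAZ) ⊢ (s1, 1, AAAAAZ) ⊢ (s1, ε, DAAAAAZ)
All input consumed; M is in state s1.

s1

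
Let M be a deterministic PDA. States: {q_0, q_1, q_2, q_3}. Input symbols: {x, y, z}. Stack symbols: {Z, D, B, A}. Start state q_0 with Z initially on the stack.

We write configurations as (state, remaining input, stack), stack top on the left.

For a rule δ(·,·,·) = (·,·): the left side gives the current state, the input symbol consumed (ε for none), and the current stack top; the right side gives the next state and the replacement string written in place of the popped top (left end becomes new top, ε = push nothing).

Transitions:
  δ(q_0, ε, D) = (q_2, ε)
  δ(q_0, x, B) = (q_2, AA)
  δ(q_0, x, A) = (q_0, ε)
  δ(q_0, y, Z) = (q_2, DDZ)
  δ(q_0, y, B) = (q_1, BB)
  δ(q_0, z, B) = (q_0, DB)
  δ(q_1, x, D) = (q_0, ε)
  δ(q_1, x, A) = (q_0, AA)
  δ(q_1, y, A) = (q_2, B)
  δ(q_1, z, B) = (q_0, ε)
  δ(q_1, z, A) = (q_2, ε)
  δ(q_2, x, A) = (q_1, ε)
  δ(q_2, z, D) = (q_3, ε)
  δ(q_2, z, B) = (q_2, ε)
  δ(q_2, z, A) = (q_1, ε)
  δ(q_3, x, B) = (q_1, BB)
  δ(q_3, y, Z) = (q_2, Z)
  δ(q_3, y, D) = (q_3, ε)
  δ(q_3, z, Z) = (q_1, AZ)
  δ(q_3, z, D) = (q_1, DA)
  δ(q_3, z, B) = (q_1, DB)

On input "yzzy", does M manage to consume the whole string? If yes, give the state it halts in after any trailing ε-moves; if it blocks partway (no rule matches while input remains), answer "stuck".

(q_0, yzzy, Z) ⊢ (q_2, zzy, DDZ) ⊢ (q_3, zy, DZ) ⊢ (q_1, y, DAZ)
No transition for (q_1, y, top D); M blocks with input y remaining.

stuck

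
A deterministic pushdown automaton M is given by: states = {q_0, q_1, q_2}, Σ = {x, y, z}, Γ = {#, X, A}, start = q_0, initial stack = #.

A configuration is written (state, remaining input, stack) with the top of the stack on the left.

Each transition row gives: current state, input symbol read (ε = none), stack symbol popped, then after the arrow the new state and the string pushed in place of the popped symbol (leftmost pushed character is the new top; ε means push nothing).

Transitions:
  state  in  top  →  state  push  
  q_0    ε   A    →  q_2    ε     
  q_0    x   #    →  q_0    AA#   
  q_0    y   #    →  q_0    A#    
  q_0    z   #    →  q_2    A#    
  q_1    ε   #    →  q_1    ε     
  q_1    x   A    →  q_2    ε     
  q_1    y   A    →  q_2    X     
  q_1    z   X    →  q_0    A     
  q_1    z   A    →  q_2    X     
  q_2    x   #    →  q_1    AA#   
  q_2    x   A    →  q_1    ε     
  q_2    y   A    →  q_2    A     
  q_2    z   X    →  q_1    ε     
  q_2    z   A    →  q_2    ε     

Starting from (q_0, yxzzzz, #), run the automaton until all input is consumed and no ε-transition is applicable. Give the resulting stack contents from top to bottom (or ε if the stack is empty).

ε

(q_0, yxzzzz, #)
  read y, top #: go to q_0, push A# → (q_0, xzzzz, A#)
  ε-move, top A: go to q_2, push ε → (q_2, xzzzz, #)
  read x, top #: go to q_1, push AA# → (q_1, zzzz, AA#)
  read z, top A: go to q_2, push X → (q_2, zzz, XA#)
  read z, top X: go to q_1, push ε → (q_1, zz, A#)
  read z, top A: go to q_2, push X → (q_2, z, X#)
  read z, top X: go to q_1, push ε → (q_1, ε, #)
  ε-move, top #: go to q_1, push ε → (q_1, ε, ε)
All input consumed in state q_1 with stack ε.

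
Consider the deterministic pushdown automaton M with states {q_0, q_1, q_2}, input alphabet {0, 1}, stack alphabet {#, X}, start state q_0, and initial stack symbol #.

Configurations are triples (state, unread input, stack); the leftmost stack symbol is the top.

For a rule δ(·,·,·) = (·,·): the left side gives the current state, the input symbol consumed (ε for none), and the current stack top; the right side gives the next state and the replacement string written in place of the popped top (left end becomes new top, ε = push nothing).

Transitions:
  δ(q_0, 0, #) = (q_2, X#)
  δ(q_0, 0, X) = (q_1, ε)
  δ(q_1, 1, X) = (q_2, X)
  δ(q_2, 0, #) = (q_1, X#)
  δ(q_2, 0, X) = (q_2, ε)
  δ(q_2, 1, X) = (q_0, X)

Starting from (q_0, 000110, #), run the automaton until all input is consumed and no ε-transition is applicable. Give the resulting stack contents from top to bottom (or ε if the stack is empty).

#

(q_0, 000110, #)
  read 0, top #: go to q_2, push X# → (q_2, 00110, X#)
  read 0, top X: go to q_2, push ε → (q_2, 0110, #)
  read 0, top #: go to q_1, push X# → (q_1, 110, X#)
  read 1, top X: go to q_2, push X → (q_2, 10, X#)
  read 1, top X: go to q_0, push X → (q_0, 0, X#)
  read 0, top X: go to q_1, push ε → (q_1, ε, #)
All input consumed in state q_1 with stack #.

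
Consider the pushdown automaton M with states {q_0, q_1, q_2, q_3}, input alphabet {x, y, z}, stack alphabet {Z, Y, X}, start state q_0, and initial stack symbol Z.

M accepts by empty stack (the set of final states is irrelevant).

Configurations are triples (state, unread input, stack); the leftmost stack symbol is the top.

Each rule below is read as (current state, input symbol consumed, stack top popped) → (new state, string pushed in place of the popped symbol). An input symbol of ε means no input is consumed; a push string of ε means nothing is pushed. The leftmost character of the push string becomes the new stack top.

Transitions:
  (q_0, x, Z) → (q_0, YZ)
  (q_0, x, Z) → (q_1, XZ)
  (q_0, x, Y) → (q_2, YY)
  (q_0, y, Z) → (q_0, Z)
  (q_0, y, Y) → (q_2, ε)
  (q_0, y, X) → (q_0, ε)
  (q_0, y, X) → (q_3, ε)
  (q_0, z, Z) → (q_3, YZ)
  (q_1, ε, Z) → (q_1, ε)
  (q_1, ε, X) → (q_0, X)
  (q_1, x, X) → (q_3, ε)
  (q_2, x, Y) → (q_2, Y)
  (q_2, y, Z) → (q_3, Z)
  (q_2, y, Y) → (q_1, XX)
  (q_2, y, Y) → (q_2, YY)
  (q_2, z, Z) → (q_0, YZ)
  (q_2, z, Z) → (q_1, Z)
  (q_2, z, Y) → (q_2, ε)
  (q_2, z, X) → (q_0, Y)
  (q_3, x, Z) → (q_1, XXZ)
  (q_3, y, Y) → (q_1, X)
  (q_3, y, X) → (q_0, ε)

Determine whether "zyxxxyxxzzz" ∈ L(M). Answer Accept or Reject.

Accept

One accepting computation: (q_0, zyxxxyxxzzz, Z) ⊢ (q_3, yxxxyxxzzz, YZ) ⊢ (q_1, xxxyxxzzz, XZ) ⊢ (q_3, xxyxxzzz, Z) ⊢ (q_1, xyxxzzz, XXZ) ⊢ (q_3, yxxzzz, XZ) ⊢ (q_0, xxzzz, Z) ⊢ (q_0, xzzz, YZ) ⊢ (q_2, zzz, YYZ) ⊢ (q_2, zz, YZ) ⊢ (q_2, z, Z) ⊢ (q_1, ε, Z) ⊢ (q_1, ε, ε)
All input consumed and the stack is empty.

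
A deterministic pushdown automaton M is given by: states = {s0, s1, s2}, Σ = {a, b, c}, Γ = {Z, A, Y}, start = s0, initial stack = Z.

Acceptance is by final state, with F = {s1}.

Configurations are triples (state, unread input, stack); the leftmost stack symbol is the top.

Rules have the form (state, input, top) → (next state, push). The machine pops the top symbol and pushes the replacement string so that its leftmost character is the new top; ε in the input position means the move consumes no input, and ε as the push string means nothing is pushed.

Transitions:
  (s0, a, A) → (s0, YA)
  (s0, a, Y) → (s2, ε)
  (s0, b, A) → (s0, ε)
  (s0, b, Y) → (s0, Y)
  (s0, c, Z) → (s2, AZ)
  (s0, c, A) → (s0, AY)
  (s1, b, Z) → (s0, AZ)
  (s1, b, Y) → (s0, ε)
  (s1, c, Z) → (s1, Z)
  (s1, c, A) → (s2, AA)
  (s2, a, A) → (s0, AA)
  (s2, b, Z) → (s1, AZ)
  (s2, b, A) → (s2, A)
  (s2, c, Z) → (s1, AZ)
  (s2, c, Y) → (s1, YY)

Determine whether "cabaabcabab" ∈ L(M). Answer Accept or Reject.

Reject

(s0, cabaabcabab, Z)
  read c, top Z: go to s2, push AZ → (s2, abaabcabab, AZ)
  read a, top A: go to s0, push AA → (s0, baabcabab, AAZ)
  read b, top A: go to s0, push ε → (s0, aabcabab, AZ)
  read a, top A: go to s0, push YA → (s0, abcabab, YAZ)
  read a, top Y: go to s2, push ε → (s2, bcabab, AZ)
  read b, top A: go to s2, push A → (s2, cabab, AZ)
No transition applies at (s2, cabab, AZ); input not fully consumed.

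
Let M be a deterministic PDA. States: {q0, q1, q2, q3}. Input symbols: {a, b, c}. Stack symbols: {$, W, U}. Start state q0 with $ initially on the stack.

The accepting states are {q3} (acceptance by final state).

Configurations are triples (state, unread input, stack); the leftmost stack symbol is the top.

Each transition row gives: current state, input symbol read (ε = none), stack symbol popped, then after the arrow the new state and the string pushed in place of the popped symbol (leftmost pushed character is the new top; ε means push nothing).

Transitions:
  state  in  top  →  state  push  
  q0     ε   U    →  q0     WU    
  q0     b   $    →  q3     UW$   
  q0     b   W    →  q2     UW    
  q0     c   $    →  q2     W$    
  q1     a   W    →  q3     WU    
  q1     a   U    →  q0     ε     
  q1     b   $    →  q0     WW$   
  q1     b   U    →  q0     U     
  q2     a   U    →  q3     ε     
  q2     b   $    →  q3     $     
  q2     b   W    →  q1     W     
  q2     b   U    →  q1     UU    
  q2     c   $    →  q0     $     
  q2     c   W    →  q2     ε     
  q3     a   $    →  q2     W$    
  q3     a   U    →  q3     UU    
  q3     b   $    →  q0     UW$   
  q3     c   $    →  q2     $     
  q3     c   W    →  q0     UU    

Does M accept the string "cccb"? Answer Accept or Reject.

Accept

(q0, cccb, $)
  read c, top $: go to q2, push W$ → (q2, ccb, W$)
  read c, top W: go to q2, push ε → (q2, cb, $)
  read c, top $: go to q0, push $ → (q0, b, $)
  read b, top $: go to q3, push UW$ → (q3, ε, UW$)
All input consumed; state q3 ∈ F.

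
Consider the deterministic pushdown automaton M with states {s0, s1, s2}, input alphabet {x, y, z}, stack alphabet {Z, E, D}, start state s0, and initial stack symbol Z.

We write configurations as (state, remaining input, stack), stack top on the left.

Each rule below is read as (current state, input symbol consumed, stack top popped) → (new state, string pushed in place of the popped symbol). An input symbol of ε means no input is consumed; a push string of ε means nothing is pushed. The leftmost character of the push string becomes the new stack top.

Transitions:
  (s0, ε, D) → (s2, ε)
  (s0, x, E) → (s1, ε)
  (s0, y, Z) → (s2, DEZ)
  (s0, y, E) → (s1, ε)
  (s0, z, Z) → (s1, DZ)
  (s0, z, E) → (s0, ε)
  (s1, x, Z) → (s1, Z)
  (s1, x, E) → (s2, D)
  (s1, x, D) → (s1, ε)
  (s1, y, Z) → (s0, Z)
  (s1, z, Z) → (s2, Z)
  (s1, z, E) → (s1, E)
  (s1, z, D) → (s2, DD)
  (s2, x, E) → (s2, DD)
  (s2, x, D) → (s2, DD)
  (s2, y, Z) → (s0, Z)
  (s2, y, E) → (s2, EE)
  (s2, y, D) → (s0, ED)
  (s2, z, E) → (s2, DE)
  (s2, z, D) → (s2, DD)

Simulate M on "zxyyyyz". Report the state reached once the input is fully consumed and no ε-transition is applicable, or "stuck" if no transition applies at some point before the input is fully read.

s2

(s0, zxyyyyz, Z)
  read z, top Z: go to s1, push DZ → (s1, xyyyyz, DZ)
  read x, top D: go to s1, push ε → (s1, yyyyz, Z)
  read y, top Z: go to s0, push Z → (s0, yyyz, Z)
  read y, top Z: go to s2, push DEZ → (s2, yyz, DEZ)
  read y, top D: go to s0, push ED → (s0, yz, EDEZ)
  read y, top E: go to s1, push ε → (s1, z, DEZ)
  read z, top D: go to s2, push DD → (s2, ε, DDEZ)
All input consumed; M is in state s2.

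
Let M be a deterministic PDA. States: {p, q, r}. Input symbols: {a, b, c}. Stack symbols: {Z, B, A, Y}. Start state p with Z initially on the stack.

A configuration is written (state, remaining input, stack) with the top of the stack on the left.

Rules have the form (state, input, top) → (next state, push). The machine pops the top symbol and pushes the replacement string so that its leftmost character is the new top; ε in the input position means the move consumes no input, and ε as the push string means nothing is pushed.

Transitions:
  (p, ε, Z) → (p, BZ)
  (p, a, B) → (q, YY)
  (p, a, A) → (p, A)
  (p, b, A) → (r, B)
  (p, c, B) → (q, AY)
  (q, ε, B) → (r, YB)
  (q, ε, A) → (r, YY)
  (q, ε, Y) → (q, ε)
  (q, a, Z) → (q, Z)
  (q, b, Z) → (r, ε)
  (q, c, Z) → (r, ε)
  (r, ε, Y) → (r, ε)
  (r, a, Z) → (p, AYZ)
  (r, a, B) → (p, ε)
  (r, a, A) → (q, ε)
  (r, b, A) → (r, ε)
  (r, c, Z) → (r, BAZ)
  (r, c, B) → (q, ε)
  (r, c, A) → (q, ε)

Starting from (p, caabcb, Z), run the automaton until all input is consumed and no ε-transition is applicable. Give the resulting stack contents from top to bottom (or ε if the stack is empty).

(p, caabcb, Z)
  ε-move, top Z: go to p, push BZ → (p, caabcb, BZ)
  read c, top B: go to q, push AY → (q, aabcb, AYZ)
  ε-move, top A: go to r, push YY → (r, aabcb, YYYZ)
  ε-move, top Y: go to r, push ε → (r, aabcb, YYZ)
  ε-move, top Y: go to r, push ε → (r, aabcb, YZ)
  ε-move, top Y: go to r, push ε → (r, aabcb, Z)
  read a, top Z: go to p, push AYZ → (p, abcb, AYZ)
  read a, top A: go to p, push A → (p, bcb, AYZ)
  read b, top A: go to r, push B → (r, cb, BYZ)
  read c, top B: go to q, push ε → (q, b, YZ)
  ε-move, top Y: go to q, push ε → (q, b, Z)
  read b, top Z: go to r, push ε → (r, ε, ε)
All input consumed in state r with stack ε.

ε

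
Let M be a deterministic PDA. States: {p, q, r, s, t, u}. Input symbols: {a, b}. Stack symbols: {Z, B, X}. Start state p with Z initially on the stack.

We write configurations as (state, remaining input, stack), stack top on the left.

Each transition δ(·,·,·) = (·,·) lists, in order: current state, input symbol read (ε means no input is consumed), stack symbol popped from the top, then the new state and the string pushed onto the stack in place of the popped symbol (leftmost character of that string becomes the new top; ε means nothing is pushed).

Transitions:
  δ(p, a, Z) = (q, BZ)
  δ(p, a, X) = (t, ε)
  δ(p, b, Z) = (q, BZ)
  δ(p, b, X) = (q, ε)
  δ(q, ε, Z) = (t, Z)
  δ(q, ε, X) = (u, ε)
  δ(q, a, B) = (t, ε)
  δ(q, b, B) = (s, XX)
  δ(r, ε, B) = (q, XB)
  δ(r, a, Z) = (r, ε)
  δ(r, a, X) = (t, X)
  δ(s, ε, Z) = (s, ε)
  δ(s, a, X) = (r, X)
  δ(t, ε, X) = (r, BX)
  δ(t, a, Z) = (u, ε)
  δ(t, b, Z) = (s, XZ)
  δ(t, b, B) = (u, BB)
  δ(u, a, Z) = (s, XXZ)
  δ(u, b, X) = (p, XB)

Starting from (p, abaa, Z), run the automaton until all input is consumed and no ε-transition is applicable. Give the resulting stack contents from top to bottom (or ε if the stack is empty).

BXXZ

(p, abaa, Z) ⊢ (q, baa, BZ) ⊢ (s, aa, XXZ) ⊢ (r, a, XXZ) ⊢ (t, ε, XXZ) ⊢ (r, ε, BXXZ) ⊢ (q, ε, XBXXZ) ⊢ (u, ε, BXXZ)
All input consumed in state u with stack BXXZ.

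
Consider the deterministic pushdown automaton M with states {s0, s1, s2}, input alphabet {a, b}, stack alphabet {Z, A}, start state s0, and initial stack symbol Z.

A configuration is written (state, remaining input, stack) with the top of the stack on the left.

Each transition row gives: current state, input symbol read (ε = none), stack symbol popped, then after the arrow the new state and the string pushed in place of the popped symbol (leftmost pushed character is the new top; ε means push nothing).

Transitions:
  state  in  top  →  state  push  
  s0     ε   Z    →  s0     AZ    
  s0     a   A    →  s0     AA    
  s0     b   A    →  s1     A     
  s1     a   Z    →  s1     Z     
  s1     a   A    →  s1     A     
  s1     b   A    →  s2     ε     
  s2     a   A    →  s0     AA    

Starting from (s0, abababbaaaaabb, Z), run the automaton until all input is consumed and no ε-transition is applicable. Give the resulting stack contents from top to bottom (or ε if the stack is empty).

AAAAAZ

(s0, abababbaaaaabb, Z) ⊢ (s0, abababbaaaaabb, AZ) ⊢ (s0, bababbaaaaabb, AAZ) ⊢ (s1, ababbaaaaabb, AAZ) ⊢ (s1, babbaaaaabb, AAZ) ⊢ (s2, abbaaaaabb, AZ) ⊢ (s0, bbaaaaabb, AAZ) ⊢ (s1, baaaaabb, AAZ) ⊢ (s2, aaaaabb, AZ) ⊢ (s0, aaaabb, AAZ) ⊢ (s0, aaabb, AAAZ) ⊢ (s0, aabb, AAAAZ) ⊢ (s0, abb, AAAAAZ) ⊢ (s0, bb, AAAAAAZ) ⊢ (s1, b, AAAAAAZ) ⊢ (s2, ε, AAAAAZ)
All input consumed in state s2 with stack AAAAAZ.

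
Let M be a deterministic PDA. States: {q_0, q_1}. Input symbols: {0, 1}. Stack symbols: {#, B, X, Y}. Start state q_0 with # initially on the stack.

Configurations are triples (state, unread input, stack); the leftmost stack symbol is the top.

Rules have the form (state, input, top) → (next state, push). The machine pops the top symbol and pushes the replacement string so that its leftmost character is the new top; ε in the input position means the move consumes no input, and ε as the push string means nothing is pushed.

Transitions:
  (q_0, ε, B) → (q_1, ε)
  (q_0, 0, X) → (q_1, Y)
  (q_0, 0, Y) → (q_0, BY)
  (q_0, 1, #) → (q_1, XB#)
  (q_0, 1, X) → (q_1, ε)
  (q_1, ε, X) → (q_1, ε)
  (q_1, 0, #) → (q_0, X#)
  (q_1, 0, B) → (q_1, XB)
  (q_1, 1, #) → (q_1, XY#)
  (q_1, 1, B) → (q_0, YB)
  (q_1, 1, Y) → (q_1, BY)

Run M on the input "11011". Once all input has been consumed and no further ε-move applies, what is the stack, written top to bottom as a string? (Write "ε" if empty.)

(q_0, 11011, #)
  read 1, top #: go to q_1, push XB# → (q_1, 1011, XB#)
  ε-move, top X: go to q_1, push ε → (q_1, 1011, B#)
  read 1, top B: go to q_0, push YB → (q_0, 011, YB#)
  read 0, top Y: go to q_0, push BY → (q_0, 11, BYB#)
  ε-move, top B: go to q_1, push ε → (q_1, 11, YB#)
  read 1, top Y: go to q_1, push BY → (q_1, 1, BYB#)
  read 1, top B: go to q_0, push YB → (q_0, ε, YBYB#)
All input consumed in state q_0 with stack YBYB#.

YBYB#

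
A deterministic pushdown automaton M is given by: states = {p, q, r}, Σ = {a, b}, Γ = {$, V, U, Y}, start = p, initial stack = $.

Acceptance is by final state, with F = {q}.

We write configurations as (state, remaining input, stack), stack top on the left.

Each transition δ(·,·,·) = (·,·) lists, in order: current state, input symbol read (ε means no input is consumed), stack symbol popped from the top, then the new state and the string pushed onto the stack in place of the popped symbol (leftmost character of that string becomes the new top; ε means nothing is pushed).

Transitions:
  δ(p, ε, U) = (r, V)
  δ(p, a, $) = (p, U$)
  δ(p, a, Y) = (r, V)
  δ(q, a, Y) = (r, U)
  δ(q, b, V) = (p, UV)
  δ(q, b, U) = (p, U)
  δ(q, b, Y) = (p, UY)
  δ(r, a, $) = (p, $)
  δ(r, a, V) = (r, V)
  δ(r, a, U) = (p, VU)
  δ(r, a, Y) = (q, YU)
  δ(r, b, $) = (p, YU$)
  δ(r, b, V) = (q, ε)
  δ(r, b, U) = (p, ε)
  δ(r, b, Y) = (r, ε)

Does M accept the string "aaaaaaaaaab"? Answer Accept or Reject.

(p, aaaaaaaaaab, $)
  read a, top $: go to p, push U$ → (p, aaaaaaaaab, U$)
  ε-move, top U: go to r, push V → (r, aaaaaaaaab, V$)
  read a, top V: go to r, push V → (r, aaaaaaaab, V$)
  read a, top V: go to r, push V → (r, aaaaaaab, V$)
  read a, top V: go to r, push V → (r, aaaaaab, V$)
  read a, top V: go to r, push V → (r, aaaaab, V$)
  read a, top V: go to r, push V → (r, aaaab, V$)
  read a, top V: go to r, push V → (r, aaab, V$)
  read a, top V: go to r, push V → (r, aab, V$)
  read a, top V: go to r, push V → (r, ab, V$)
  read a, top V: go to r, push V → (r, b, V$)
  read b, top V: go to q, push ε → (q, ε, $)
All input consumed; state q ∈ F.

Accept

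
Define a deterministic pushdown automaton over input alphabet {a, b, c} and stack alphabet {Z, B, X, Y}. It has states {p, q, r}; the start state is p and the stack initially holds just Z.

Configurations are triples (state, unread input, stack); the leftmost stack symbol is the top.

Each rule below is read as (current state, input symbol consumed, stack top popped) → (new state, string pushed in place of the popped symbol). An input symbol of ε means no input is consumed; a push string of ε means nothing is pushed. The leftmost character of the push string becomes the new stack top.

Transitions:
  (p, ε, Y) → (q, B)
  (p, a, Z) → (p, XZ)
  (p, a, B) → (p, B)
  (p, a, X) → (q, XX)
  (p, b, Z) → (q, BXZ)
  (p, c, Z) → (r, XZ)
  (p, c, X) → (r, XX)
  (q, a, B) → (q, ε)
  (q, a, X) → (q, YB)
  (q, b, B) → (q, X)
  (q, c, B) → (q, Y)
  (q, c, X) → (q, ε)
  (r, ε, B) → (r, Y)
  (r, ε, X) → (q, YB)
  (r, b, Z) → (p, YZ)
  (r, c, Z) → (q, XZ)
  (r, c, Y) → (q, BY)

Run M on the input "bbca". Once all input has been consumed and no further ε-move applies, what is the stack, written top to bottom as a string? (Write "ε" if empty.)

(p, bbca, Z) ⊢ (q, bca, BXZ) ⊢ (q, ca, XXZ) ⊢ (q, a, XZ) ⊢ (q, ε, YBZ)
All input consumed in state q with stack YBZ.

YBZ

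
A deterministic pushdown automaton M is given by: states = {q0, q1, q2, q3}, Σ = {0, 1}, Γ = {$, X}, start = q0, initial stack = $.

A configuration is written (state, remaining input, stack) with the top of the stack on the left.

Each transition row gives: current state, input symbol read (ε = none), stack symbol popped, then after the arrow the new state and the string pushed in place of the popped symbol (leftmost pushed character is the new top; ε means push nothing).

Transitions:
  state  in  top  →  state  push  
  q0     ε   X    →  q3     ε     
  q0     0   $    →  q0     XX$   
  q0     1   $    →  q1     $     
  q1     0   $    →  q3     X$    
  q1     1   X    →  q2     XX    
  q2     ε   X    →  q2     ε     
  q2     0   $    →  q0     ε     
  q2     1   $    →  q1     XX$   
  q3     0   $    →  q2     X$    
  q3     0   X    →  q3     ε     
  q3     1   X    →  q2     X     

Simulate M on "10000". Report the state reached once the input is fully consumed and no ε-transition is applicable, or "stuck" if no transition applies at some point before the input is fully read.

(q0, 10000, $) ⊢ (q1, 0000, $) ⊢ (q3, 000, X$) ⊢ (q3, 00, $) ⊢ (q2, 0, X$) ⊢ (q2, 0, $) ⊢ (q0, ε, ε)
All input consumed; M is in state q0.

q0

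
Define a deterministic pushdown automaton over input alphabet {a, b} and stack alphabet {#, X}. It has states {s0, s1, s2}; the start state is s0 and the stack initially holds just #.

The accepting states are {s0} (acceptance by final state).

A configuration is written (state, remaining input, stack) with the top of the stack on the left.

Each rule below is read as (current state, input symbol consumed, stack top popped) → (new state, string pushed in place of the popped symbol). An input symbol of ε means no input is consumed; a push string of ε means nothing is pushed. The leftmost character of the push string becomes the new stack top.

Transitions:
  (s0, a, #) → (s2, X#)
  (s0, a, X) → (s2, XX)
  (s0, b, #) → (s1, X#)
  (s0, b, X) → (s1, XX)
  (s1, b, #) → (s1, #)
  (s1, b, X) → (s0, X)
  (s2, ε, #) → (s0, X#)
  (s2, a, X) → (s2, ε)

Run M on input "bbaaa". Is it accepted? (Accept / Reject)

Accept

(s0, bbaaa, #)
  read b, top #: go to s1, push X# → (s1, baaa, X#)
  read b, top X: go to s0, push X → (s0, aaa, X#)
  read a, top X: go to s2, push XX → (s2, aa, XX#)
  read a, top X: go to s2, push ε → (s2, a, X#)
  read a, top X: go to s2, push ε → (s2, ε, #)
  ε-move, top #: go to s0, push X# → (s0, ε, X#)
All input consumed; state s0 ∈ F.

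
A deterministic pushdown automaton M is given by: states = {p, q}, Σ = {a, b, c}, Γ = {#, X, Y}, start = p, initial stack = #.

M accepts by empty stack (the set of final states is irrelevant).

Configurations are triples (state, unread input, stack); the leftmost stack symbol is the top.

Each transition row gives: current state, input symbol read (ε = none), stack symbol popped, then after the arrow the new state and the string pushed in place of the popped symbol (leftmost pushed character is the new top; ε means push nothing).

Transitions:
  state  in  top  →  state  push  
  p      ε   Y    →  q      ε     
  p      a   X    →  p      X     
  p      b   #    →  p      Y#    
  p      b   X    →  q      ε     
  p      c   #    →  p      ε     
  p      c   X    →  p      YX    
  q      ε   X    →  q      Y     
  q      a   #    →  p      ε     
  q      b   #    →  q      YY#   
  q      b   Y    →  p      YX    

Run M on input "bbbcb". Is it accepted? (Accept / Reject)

Reject

(p, bbbcb, #) ⊢ (p, bbcb, Y#) ⊢ (q, bbcb, #) ⊢ (q, bcb, YY#) ⊢ (p, cb, YXY#) ⊢ (q, cb, XY#) ⊢ (q, cb, YY#)
No transition applies at (q, cb, YY#); input not fully consumed.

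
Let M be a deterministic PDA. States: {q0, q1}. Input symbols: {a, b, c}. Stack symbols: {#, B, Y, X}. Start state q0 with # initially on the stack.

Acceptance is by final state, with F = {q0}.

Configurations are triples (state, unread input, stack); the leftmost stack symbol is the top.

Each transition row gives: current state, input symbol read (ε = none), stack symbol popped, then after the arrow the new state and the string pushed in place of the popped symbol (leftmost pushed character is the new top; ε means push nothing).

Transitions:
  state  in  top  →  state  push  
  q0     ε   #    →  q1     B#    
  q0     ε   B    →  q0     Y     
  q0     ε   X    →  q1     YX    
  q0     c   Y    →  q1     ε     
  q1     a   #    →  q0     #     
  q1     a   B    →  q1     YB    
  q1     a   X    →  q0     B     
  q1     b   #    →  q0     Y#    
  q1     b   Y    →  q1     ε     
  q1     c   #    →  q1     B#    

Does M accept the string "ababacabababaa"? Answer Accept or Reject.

Reject

(q0, ababacabababaa, #) ⊢ (q1, ababacabababaa, B#) ⊢ (q1, babacabababaa, YB#) ⊢ (q1, abacabababaa, B#) ⊢ (q1, bacabababaa, YB#) ⊢ (q1, acabababaa, B#) ⊢ (q1, cabababaa, YB#)
No transition applies at (q1, cabababaa, YB#); input not fully consumed.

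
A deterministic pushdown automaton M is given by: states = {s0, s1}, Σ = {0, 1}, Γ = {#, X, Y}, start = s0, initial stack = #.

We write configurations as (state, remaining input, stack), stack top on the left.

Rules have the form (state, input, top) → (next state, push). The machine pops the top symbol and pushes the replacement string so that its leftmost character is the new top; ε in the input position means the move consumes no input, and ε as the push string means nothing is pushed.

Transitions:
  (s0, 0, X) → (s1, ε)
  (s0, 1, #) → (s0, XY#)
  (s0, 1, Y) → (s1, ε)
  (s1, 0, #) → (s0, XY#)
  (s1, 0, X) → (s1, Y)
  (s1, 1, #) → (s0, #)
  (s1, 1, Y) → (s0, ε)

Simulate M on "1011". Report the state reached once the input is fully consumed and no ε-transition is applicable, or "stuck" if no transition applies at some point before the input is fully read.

s0

(s0, 1011, #)
  read 1, top #: go to s0, push XY# → (s0, 011, XY#)
  read 0, top X: go to s1, push ε → (s1, 11, Y#)
  read 1, top Y: go to s0, push ε → (s0, 1, #)
  read 1, top #: go to s0, push XY# → (s0, ε, XY#)
All input consumed; M is in state s0.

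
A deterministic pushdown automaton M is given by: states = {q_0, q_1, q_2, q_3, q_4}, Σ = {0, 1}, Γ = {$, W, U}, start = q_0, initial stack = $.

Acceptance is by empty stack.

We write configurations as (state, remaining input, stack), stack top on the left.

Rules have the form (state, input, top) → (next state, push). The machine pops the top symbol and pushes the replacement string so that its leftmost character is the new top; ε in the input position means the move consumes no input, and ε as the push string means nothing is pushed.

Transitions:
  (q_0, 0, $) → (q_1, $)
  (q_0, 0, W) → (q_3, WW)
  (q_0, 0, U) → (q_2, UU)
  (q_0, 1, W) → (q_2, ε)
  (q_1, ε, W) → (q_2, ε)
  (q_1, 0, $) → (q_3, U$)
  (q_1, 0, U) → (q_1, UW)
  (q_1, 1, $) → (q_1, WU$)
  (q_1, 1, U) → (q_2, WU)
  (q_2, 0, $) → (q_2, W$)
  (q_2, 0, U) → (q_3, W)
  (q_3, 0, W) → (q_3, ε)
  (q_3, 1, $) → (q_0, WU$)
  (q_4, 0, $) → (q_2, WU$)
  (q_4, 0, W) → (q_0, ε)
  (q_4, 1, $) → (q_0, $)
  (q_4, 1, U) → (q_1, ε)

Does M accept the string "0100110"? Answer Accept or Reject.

Reject

(q_0, 0100110, $)
  read 0, top $: go to q_1, push $ → (q_1, 100110, $)
  read 1, top $: go to q_1, push WU$ → (q_1, 00110, WU$)
  ε-move, top W: go to q_2, push ε → (q_2, 00110, U$)
  read 0, top U: go to q_3, push W → (q_3, 0110, W$)
  read 0, top W: go to q_3, push ε → (q_3, 110, $)
  read 1, top $: go to q_0, push WU$ → (q_0, 10, WU$)
  read 1, top W: go to q_2, push ε → (q_2, 0, U$)
  read 0, top U: go to q_3, push W → (q_3, ε, W$)
All input consumed; stack is W$, not empty, and no further ε-move applies.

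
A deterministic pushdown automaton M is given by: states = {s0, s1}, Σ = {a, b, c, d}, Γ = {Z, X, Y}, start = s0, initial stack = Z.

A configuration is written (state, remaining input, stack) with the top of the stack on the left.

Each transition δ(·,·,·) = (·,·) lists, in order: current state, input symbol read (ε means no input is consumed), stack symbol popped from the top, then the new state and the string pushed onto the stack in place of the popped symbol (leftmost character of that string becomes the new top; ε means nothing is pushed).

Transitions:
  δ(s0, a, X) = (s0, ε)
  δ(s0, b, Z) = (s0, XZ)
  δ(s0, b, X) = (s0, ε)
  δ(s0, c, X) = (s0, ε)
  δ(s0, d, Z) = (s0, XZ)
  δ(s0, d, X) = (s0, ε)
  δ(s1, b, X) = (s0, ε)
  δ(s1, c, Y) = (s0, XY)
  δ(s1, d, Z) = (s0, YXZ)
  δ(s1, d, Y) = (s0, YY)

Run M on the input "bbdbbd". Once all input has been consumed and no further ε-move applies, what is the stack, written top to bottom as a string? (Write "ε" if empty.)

Z

(s0, bbdbbd, Z)
  read b, top Z: go to s0, push XZ → (s0, bdbbd, XZ)
  read b, top X: go to s0, push ε → (s0, dbbd, Z)
  read d, top Z: go to s0, push XZ → (s0, bbd, XZ)
  read b, top X: go to s0, push ε → (s0, bd, Z)
  read b, top Z: go to s0, push XZ → (s0, d, XZ)
  read d, top X: go to s0, push ε → (s0, ε, Z)
All input consumed in state s0 with stack Z.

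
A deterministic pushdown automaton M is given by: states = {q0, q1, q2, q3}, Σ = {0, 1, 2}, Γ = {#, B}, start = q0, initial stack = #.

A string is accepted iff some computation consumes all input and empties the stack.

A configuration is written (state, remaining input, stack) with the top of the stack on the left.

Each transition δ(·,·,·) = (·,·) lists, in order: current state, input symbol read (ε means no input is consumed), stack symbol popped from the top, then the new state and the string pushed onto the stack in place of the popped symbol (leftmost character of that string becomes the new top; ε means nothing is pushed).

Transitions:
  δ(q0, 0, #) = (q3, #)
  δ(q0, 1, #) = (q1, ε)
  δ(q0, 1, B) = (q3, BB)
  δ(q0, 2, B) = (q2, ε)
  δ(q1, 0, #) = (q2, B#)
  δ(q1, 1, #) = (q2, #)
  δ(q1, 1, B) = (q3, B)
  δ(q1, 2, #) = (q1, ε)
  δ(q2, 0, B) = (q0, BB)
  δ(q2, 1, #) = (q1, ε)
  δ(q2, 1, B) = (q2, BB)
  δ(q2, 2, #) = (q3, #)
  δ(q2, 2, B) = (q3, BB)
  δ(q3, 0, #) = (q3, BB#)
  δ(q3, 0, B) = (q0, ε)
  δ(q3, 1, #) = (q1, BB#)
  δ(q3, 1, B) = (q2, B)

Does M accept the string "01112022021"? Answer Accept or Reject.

(q0, 01112022021, #) ⊢ (q3, 1112022021, #) ⊢ (q1, 112022021, BB#) ⊢ (q3, 12022021, BB#) ⊢ (q2, 2022021, BB#) ⊢ (q3, 022021, BBB#) ⊢ (q0, 22021, BB#) ⊢ (q2, 2021, B#) ⊢ (q3, 021, BB#) ⊢ (q0, 21, B#) ⊢ (q2, 1, #) ⊢ (q1, ε, ε)
All input consumed and the stack is empty.

Accept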